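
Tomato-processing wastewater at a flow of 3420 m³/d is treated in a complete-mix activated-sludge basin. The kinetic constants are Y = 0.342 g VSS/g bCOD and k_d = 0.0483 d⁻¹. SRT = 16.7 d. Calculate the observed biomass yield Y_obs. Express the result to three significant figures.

Y_obs = Y / (1 + k_d θ_c) = 0.342 / (1 + 0.0483 × 16.7) = 0.342 / 1.807 = 0.1893.

Y_obs ≈ 0.189 g VSS/g bCOD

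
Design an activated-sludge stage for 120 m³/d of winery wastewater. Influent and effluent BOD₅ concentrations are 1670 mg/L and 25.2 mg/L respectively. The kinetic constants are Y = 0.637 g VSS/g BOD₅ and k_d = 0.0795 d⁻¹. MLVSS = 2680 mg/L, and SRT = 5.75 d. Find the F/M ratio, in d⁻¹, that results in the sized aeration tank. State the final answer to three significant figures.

F/M ≈ 0.404 d⁻¹

From the SRT design equation V = Y Q (S₀−S) θ_c / [X (1 + k_d θ_c)] = 0.637 × 120 × (1670 − 25.2) × 5.75 / [2680 × (1 + 0.0795 × 5.75)] = 7.23×10^5 / 3905 = 185.1 m³.
F/M = Q·S₀ / (V·X) = 120 × 1670 / (185.1 × 2680) = 0.4039 g BOD₅·(g VSS·d)⁻¹.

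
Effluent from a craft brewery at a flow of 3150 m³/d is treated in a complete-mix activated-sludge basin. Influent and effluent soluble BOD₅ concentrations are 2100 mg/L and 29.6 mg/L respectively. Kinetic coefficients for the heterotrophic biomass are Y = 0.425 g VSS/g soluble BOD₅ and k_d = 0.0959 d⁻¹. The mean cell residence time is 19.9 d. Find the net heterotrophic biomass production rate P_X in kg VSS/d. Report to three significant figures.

P_X ≈ 953 kg VSS/d

Correct the yield for decay: Y_obs = Y/(1 + k_d θ_c) = 0.425 / (1 + 0.0959 × 19.9) = 0.425 / 2.908 = 0.1461.
Mass of soluble BOD₅ removed per day: Q(S₀ − S) = 3150 × 2070 g/m³ = 6522 kg/d.
Biomass produced: P_X = Y_obs·Q·ΔS = 0.1461 × 6522 ≈ 953.0 kg VSS/d.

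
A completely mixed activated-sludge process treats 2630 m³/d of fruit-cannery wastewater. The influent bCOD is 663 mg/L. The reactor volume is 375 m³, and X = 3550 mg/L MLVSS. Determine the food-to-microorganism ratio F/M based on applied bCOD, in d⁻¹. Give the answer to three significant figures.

F/M ≈ 1.31 d⁻¹

F/M = applied load / biomass = Q·S₀/(V·X) = 2630 × 663 / (375.0 × 3550) = 1.310 d⁻¹.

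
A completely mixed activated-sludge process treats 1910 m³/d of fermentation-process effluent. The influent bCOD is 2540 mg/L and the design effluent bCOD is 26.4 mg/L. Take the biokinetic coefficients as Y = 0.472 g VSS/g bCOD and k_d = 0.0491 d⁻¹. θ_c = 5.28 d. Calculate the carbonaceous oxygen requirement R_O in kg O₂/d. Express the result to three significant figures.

R_O ≈ 2250 kg O₂/d

The observed yield is Y_obs = Y/(1 + k_d·θ_c) = 0.472 / (1 + 0.0491 × 5.28) = 0.472 / 1.259 = 0.3748 g VSS per g bCOD removed.
Q·(S₀ − S) = 1910 × (2540 − 26.4) × 10⁻³ = 4801 kg/d removed.
Net sludge production P_X = 0.3748 × 4801 = 1800 kg VSS/d.
R_O = Q·ΔS − 1.42 P_X = 4801 − 2555 = 2246 kg O₂/d.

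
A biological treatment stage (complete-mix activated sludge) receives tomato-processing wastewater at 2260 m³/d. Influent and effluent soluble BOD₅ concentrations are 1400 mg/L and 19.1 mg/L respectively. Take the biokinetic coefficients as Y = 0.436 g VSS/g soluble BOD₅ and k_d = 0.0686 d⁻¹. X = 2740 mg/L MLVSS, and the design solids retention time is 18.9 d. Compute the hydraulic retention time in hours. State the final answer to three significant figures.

τ ≈ 43.4 h

Rearranging the biomass balance for a CMAS with decay, V = Y·Q·ΔS·θ_c / [X·(1+k_d θ_c)] = 0.436 × 2260 × (1400 − 19.1) × 18.9 / [2740 × (1 + 0.0686 × 18.9)] = 2.57×10^7 / 6293 = 4087 m³.
τ = V/Q = 4087/2260 = 1.808 d, or 43.40 h.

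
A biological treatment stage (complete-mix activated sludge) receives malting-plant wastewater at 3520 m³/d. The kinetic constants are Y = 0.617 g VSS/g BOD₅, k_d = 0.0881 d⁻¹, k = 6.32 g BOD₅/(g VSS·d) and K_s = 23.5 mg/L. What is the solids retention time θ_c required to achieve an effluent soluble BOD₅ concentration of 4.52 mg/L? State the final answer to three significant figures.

θ_c ≈ 1.85 d

From 1/θ_c = Y·k·S/(K_s + S) − k_d: Y·k·S/(K_s+S) = 0.617 × 6.32 × 4.52 / (23.5 + 4.52) = 0.6290 d⁻¹.
1/θ_c = 0.6290 − 0.0881 = 0.5409 d⁻¹, so θ_c = 1.849 d.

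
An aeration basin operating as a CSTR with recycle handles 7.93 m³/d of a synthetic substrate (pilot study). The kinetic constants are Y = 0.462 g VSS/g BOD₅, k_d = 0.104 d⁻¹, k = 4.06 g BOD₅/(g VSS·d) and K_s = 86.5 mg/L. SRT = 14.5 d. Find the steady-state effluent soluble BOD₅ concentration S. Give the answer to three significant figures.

S ≈ 8.79 mg/L

From the Monod/SRT balance for a CMAS, S = K_s·(1+k_d θ_c)/[θ_c·(Y k − k_d) − 1] = 86.5 × (1 + 0.104 × 14.5) / [14.5 × (0.462 × 4.06 − 0.104) − 1] = 216.9 / 24.69 = 8.787 mg/L.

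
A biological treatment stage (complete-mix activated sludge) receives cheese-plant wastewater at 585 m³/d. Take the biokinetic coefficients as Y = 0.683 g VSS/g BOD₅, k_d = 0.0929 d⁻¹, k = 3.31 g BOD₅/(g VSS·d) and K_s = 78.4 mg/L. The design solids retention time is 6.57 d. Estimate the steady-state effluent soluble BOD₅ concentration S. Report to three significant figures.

S ≈ 9.53 mg/L

Effluent substrate depends only on kinetics and SRT: S = K_s(1 + k_d θ_c) / [θ_c(Yk − k_d) − 1] = 78.4 × (1 + 0.0929 × 6.57) / [6.57 × (0.683 × 3.31 − 0.0929) − 1] = 126.3 / 13.24 = 9.534 mg/L.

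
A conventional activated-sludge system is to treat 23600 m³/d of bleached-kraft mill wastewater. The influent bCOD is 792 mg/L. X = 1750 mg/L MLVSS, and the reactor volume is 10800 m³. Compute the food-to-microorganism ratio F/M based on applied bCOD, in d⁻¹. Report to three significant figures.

F/M = applied load / biomass = Q·S₀/(V·X) = 23600 × 792 / (10800 × 1750) = 0.9890 d⁻¹.

F/M ≈ 0.989 d⁻¹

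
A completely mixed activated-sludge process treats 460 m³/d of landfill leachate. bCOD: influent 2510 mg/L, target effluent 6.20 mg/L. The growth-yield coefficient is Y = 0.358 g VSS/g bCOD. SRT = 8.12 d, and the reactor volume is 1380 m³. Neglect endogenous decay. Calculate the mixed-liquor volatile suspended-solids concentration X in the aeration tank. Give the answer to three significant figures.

Without decay, X = Y Q (S₀−S) θ_c / V = 0.358 × 460 × (2510 − 6.20) × 8.12 / 1380 = 2426 mg/L.

X ≈ 2430 mg/L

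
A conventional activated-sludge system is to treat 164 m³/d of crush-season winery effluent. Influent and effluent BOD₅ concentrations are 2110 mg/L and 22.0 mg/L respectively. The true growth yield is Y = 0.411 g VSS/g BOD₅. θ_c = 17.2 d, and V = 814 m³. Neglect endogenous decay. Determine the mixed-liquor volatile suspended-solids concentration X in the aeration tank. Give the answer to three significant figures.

X ≈ 2970 mg/L

From V·X = Y·Q·(S₀ − S)·θ_c (decay neglected): X = 0.411 × 164 × (2110 − 22.0) × 17.2 / 814 = 2974 mg/L.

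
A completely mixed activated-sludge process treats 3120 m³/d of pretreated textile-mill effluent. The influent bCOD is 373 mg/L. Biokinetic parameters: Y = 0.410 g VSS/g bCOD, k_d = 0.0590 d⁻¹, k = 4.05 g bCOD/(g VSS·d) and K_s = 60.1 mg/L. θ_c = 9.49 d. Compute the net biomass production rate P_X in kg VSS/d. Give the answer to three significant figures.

Effluent substrate depends only on kinetics and SRT: S = K_s(1 + k_d θ_c) / [θ_c(Yk − k_d) − 1] = 60.1 × (1 + 0.0590 × 9.49) / [9.49 × (0.410 × 4.05 − 0.0590) − 1] = 93.75 / 14.20 = 6.603 mg/L.
Correct the yield for decay: Y_obs = Y/(1 + k_d θ_c) = 0.410 / (1 + 0.0590 × 9.49) = 0.410 / 1.560 = 0.2628.
Mass of bCOD removed per day: Q(S₀ − S) = 3120 × 366.4 g/m³ = 1143 kg/d.
So the net sludge growth is P_X = 0.2628 × 1143 = 300.5 kg VSS/d.

P_X ≈ 300 kg VSS/d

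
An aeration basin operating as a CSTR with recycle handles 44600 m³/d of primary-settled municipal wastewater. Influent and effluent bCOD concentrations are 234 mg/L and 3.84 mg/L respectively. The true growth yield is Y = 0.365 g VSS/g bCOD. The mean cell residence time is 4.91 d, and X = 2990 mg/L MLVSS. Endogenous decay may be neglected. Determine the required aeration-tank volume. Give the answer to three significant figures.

V ≈ 6150 m³

Biomass mass balance (decay neglected): V·X = Y·Q·(S₀ − S)·θ_c, so V = 0.365 × 44600 × (234 − 3.84) × 4.91 / 2990 = 6153 m³.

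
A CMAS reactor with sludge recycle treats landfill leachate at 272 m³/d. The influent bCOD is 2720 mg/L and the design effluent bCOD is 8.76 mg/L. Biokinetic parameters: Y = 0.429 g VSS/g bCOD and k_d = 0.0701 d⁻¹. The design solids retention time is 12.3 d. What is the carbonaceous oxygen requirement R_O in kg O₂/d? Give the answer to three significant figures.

R_O ≈ 496 kg O₂/d

Y_obs = Y / (1 + k_d θ_c) = 0.429 / (1 + 0.0701 × 12.3) = 0.429 / 1.862 = 0.2304.
ΔS = 2720 − 8.76 = 2711 mg/L, so the substrate removal rate is 272 × 2711/1000 = 737.5 kg bCOD/d.
Net sludge production P_X = 0.2304 × 737.5 = 169.9 kg VSS/d.
R_O = Q·ΔS − 1.42 P_X = 737.5 − 241.2 = 496.2 kg O₂/d.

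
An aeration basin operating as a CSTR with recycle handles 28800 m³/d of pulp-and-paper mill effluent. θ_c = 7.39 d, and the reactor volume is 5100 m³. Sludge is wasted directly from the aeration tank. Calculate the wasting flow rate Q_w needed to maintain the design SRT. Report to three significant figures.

Wasting from the aeration tank: Q_w = V / θ_c = 5100 / 7.39 = 690.1 m³/d.

Q_w ≈ 690 m³/d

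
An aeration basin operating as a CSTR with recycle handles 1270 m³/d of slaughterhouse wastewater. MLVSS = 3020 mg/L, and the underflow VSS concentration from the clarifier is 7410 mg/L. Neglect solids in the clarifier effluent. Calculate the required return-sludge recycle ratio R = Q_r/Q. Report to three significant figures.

R = Q_r/Q = X/(X_r − X) = 3020 / (7410 − 3020) = 0.6879.

R ≈ 0.688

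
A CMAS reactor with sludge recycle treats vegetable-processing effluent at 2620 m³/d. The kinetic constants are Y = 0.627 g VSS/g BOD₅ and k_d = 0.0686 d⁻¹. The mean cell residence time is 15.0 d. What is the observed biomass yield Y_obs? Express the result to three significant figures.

Y_obs ≈ 0.309 g VSS/g BOD₅

The observed yield is Y_obs = Y/(1 + k_d·θ_c) = 0.627 / (1 + 0.0686 × 15.0) = 0.627 / 2.029 = 0.3090 g VSS per g BOD₅ removed.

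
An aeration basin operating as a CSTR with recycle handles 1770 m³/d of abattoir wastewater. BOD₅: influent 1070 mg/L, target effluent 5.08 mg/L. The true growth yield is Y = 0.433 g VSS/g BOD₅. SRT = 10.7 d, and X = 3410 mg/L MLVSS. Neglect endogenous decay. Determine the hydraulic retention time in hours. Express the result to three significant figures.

τ ≈ 34.7 h

Biomass mass balance (decay neglected): V·X = Y·Q·(S₀ − S)·θ_c, so V = 0.433 × 1770 × (1070 − 5.08) × 10.7 / 3410 = 2561 m³.
τ = V/Q = 2561/1770 = 1.447 d, or 34.73 h.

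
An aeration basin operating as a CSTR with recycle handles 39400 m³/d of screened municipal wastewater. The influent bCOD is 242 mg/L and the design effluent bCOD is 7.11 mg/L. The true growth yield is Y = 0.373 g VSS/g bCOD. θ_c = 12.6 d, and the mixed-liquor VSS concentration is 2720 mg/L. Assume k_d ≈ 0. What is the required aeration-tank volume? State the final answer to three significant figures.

V ≈ 16000 m³

With k_d = 0 the design equation reduces to V = Y Q (S₀−S) θ_c / X = 0.373 × 39400 × (242 − 7.11) × 12.6 / 2720 = 15991 m³.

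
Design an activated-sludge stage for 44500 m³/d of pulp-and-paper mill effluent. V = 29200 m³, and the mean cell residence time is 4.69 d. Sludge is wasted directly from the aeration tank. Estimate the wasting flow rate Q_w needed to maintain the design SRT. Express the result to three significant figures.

Q_w ≈ 6230 m³/d

Wasting from the aeration tank: Q_w = V / θ_c = 29200 / 4.69 = 6226 m³/d.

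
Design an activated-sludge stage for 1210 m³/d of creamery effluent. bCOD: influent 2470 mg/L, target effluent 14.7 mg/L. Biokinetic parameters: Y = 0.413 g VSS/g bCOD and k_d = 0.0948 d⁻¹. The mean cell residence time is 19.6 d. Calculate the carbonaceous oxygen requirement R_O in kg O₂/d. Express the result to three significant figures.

R_O ≈ 2360 kg O₂/d

The observed yield is Y_obs = Y/(1 + k_d·θ_c) = 0.413 / (1 + 0.0948 × 19.6) = 0.413 / 2.858 = 0.1445 g VSS per g bCOD removed.
Mass of bCOD removed per day: Q(S₀ − S) = 1210 × 2455 g/m³ = 2971 kg/d.
P_X = Y_obs·Q·(S₀ − S) = 0.1445 × 2971 = 429.3 kg VSS/d.
Carbonaceous O₂ demand = substrate oxidised − cell-mass equivalent = 2971 − 1.42 × 429.3 = 2361 kg O₂/d.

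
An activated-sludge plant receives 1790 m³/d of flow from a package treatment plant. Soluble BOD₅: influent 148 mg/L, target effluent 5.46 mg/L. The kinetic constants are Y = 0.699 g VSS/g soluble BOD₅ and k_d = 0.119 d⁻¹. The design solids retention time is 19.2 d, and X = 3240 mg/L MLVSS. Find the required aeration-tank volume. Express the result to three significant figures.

V ≈ 322 m³

Steady-state biomass mass balance: V·X·(1 + k_d·θ_c) = Y·Q·(S₀ − S)·θ_c, so V = 0.699 × 1790 × (148 − 5.46) × 19.2 / [3240 × (1 + 0.119 × 19.2)] = 3.42×10^6 / 10643 = 321.7 m³.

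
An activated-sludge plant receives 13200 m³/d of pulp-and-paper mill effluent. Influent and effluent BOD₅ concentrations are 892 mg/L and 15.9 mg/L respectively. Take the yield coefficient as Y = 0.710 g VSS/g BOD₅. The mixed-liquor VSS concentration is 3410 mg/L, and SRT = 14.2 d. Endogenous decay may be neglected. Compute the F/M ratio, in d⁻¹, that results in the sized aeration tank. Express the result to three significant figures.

F/M ≈ 0.101 d⁻¹

V·X = Y·Q·ΔS·θ_c gives V = 0.710 × 13200 × (892 − 15.9) × 14.2 / 3410 = 34192 m³.
F/M = Q·S₀ / (V·X) = 13200 × 892 / (34192 × 3410) = 0.1010 g BOD₅·(g VSS·d)⁻¹.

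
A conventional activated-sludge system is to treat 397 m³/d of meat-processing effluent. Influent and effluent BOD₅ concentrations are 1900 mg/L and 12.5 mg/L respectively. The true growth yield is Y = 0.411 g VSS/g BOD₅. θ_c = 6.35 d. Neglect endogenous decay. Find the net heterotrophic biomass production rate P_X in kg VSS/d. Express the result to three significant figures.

P_X ≈ 308 kg VSS/d

Since k_d ≈ 0, Y_obs = Y = 0.411 g VSS/g BOD₅.
Mass of BOD₅ removed per day: Q(S₀ − S) = 397 × 1888 g/m³ = 749.3 kg/d.
Biomass produced: P_X = Y_obs·Q·ΔS = 0.4110 × 749.3 ≈ 308.0 kg VSS/d.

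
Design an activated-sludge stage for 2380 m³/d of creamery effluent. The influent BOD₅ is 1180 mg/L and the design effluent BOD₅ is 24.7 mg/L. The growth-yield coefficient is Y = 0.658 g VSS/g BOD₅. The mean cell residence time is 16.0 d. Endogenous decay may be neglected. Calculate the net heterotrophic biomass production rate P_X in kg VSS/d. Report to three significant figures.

P_X ≈ 1810 kg VSS/d

With endogenous decay neglected, the observed yield equals the true yield: Y_obs = Y = 0.658 g VSS/g BOD₅.
ΔS = 1180 − 24.7 = 1155 mg/L, so the substrate removal rate is 2380 × 1155/1000 = 2750 kg BOD₅/d.
P_X = Y_obs · Q(S₀ − S) = 0.6580 × 2750 = 1809 kg VSS/d.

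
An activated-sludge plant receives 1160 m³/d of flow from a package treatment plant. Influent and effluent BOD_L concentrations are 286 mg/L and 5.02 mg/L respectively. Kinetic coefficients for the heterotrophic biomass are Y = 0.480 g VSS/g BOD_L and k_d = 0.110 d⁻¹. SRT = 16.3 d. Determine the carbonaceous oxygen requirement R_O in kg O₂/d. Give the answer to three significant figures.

The observed yield is Y_obs = Y/(1 + k_d·θ_c) = 0.480 / (1 + 0.110 × 16.3) = 0.480 / 2.793 = 0.1719 g VSS per g BOD_L removed.
Q·(S₀ − S) = 1160 × (286 − 5.02) × 10⁻³ = 325.9 kg/d removed.
Net sludge production P_X = 0.1719 × 325.9 = 56.01 kg VSS/d.
Carbonaceous O₂ demand = substrate oxidised − cell-mass equivalent = 325.9 − 1.42 × 56.01 = 246.4 kg O₂/d.

R_O ≈ 246 kg O₂/d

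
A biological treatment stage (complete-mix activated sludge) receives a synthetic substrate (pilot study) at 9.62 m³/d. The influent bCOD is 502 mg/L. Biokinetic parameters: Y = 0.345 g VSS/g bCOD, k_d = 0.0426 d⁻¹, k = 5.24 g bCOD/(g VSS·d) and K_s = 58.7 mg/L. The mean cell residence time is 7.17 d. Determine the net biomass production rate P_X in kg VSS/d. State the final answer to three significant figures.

From the Monod/SRT balance for a CMAS, S = K_s·(1+k_d θ_c)/[θ_c·(Y k − k_d) − 1] = 58.7 × (1 + 0.0426 × 7.17) / [7.17 × (0.345 × 5.24 − 0.0426) − 1] = 76.63 / 11.66 = 6.574 mg/L.
Y_obs = Y / (1 + k_d θ_c) = 0.345 / (1 + 0.0426 × 7.17) = 0.345 / 1.305 = 0.2643.
ΔS = 502 − 6.57 = 495.4 mg/L, so the substrate removal rate is 9.62 × 495.4/1000 = 4.766 kg bCOD/d.
So the net sludge growth is P_X = 0.2643 × 4.766 = 1.260 kg VSS/d.

P_X ≈ 1.26 kg VSS/d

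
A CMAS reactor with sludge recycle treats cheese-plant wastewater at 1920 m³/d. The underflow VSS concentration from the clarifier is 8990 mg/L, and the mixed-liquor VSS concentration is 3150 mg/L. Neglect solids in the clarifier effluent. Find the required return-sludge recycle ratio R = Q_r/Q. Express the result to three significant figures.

R = Q_r/Q = X/(X_r − X) = 3150 / (8990 − 3150) = 0.5394.

R ≈ 0.539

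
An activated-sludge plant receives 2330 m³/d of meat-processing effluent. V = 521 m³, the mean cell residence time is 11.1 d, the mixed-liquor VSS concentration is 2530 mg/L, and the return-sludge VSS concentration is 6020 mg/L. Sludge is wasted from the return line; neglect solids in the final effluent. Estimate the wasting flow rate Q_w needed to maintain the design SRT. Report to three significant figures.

θ_c = V·X/(Q_w·X_r) when wasting from the recycle, so Q_w = V·X/(θ_c·X_r) = 521.0 × 2530 / (11.1 × 6020) = 19.73 m³/d.

Q_w ≈ 19.7 m³/d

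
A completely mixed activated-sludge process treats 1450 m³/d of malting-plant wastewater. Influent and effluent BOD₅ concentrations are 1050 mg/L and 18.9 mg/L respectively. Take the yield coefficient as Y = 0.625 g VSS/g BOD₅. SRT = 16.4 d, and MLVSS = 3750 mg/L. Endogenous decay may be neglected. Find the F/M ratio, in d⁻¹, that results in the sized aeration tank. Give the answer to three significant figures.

Biomass mass balance (decay neglected): V·X = Y·Q·(S₀ − S)·θ_c, so V = 0.625 × 1450 × (1050 − 18.9) × 16.4 / 3750 = 4087 m³.
F/M = applied load / biomass = Q·S₀/(V·X) = 1450 × 1050 / (4087 × 3750) = 0.09935 d⁻¹.

F/M ≈ 0.0993 d⁻¹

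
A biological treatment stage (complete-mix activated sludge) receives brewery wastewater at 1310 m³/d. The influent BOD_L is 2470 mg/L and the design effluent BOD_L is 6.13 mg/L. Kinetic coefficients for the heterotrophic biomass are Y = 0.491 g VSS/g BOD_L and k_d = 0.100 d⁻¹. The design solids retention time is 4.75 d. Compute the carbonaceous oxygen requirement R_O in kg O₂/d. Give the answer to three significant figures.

Correct the yield for decay: Y_obs = Y/(1 + k_d θ_c) = 0.491 / (1 + 0.100 × 4.75) = 0.491 / 1.475 = 0.3329.
ΔS = 2470 − 6.13 = 2464 mg/L, so the substrate removal rate is 1310 × 2464/1000 = 3228 kg BOD_L/d.
P_X = Y_obs·Q·(S₀ − S) = 0.3329 × 3228 = 1074 kg VSS/d.
Carbonaceous O₂ demand = substrate oxidised − cell-mass equivalent = 3228 − 1.42 × 1074 = 1702 kg O₂/d.

R_O ≈ 1700 kg O₂/d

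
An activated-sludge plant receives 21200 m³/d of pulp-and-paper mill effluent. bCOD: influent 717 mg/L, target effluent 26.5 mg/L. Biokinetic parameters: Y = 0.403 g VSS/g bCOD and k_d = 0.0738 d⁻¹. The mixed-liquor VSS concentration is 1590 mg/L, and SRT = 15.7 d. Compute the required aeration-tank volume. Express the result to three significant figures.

From the SRT design equation V = Y Q (S₀−S) θ_c / [X (1 + k_d θ_c)] = 0.403 × 21200 × (717 − 26.5) × 15.7 / [1590 × (1 + 0.0738 × 15.7)] = 9.26×10^7 / 3432 = 26985 m³.

V ≈ 27000 m³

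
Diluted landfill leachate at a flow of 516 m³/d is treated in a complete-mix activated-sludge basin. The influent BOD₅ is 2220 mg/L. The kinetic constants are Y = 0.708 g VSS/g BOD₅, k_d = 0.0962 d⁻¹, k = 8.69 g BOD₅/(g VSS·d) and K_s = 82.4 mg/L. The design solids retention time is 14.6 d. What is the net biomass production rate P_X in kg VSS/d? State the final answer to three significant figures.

Effluent substrate depends only on kinetics and SRT: S = K_s(1 + k_d θ_c) / [θ_c(Yk − k_d) − 1] = 82.4 × (1 + 0.0962 × 14.6) / [14.6 × (0.708 × 8.69 − 0.0962) − 1] = 198.1 / 87.42 = 2.266 mg/L.
The observed yield is Y_obs = Y/(1 + k_d·θ_c) = 0.708 / (1 + 0.0962 × 14.6) = 0.708 / 2.405 = 0.2944 g VSS per g BOD₅ removed.
Mass of BOD₅ removed per day: Q(S₀ − S) = 516 × 2218 g/m³ = 1144 kg/d.
P_X = Y_obs · Q(S₀ − S) = 0.2944 × 1144 = 336.9 kg VSS/d.

P_X ≈ 337 kg VSS/d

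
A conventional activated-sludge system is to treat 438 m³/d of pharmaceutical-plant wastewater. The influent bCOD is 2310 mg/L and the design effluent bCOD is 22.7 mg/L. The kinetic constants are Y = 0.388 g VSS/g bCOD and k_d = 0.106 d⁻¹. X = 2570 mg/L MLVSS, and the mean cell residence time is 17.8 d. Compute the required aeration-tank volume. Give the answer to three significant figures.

Steady-state biomass mass balance: V·X·(1 + k_d·θ_c) = Y·Q·(S₀ − S)·θ_c, so V = 0.388 × 438 × (2310 − 22.7) × 17.8 / [2570 × (1 + 0.106 × 17.8)] = 6.92×10^6 / 7419 = 932.6 m³.

V ≈ 933 m³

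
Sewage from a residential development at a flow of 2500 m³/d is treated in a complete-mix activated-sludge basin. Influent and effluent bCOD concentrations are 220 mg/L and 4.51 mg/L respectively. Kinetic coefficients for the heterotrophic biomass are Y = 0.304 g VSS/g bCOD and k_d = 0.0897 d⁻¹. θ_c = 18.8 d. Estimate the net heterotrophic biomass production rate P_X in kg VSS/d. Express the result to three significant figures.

Observed yield with endogenous decay: Y_obs = Y / (1 + k_d·θ_c) = 0.304 / (1 + 0.0897 × 18.8) = 0.304 / 2.686 = 0.1132 g VSS/g bCOD.
Substrate removed = Q·(S₀ − S) = 2500 m³/d × (220 − 4.51) g/m³ = 5.39×10^5 g/d = 538.7 kg/d.
P_X = Y_obs · Q(S₀ − S) = 0.1132 × 538.7 = 60.96 kg VSS/d.

P_X ≈ 61.0 kg VSS/d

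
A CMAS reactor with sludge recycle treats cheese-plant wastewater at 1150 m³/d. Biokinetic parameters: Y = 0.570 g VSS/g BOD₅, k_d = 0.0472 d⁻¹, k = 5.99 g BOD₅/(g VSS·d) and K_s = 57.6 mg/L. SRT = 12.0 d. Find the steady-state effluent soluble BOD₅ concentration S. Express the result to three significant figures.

S ≈ 2.29 mg/L

For a completely mixed reactor with recycle the Lawrence–McCarty relation gives S = K_s·(1 + k_d·θ_c) / [θ_c·(Y·k − k_d) − 1] = 57.6 × (1 + 0.0472 × 12.0) / [12.0 × (0.570 × 5.99 − 0.0472) − 1] = 90.22 / 39.41 = 2.290 mg/L.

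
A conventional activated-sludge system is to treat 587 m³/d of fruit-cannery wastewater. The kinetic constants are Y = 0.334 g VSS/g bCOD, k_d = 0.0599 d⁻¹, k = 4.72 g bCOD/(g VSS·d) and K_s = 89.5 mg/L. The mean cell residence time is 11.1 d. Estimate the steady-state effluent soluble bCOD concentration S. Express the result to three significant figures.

S ≈ 9.41 mg/L

For a completely mixed reactor with recycle the Lawrence–McCarty relation gives S = K_s·(1 + k_d·θ_c) / [θ_c·(Y·k − k_d) − 1] = 89.5 × (1 + 0.0599 × 11.1) / [11.1 × (0.334 × 4.72 − 0.0599) − 1] = 149.0 / 15.83 = 9.411 mg/L.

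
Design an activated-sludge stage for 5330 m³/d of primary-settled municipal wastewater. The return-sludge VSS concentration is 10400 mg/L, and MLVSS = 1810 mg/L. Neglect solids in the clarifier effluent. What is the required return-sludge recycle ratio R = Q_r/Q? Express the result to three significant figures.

R ≈ 0.211

Solids balance on the clarifier gives (1+R)X = R·X_r, so R = X/(X_r − X) = 1810 / (10400 − 1810) = 0.2107.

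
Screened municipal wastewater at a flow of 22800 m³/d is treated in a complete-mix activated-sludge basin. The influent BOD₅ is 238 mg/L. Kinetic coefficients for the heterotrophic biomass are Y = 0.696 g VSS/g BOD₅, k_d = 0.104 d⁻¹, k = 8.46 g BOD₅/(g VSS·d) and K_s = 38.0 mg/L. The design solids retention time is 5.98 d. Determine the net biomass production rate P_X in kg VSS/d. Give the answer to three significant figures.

P_X ≈ 2310 kg VSS/d

Effluent substrate depends only on kinetics and SRT: S = K_s(1 + k_d θ_c) / [θ_c(Yk − k_d) − 1] = 38.0 × (1 + 0.104 × 5.98) / [5.98 × (0.696 × 8.46 − 0.104) − 1] = 61.63 / 33.59 = 1.835 mg/L.
The observed yield is Y_obs = Y/(1 + k_d·θ_c) = 0.696 / (1 + 0.104 × 5.98) = 0.696 / 1.622 = 0.4291 g VSS per g BOD₅ removed.
Q·(S₀ − S) = 22800 × (238 − 1.83) × 10⁻³ = 5385 kg/d removed.
So the net sludge growth is P_X = 0.4291 × 5385 = 2311 kg VSS/d.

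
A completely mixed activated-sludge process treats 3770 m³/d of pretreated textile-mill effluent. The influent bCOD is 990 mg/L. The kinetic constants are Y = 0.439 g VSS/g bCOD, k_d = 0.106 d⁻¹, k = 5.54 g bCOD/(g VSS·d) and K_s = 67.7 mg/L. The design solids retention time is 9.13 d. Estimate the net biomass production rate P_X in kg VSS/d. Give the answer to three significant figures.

For a completely mixed reactor with recycle the Lawrence–McCarty relation gives S = K_s·(1 + k_d·θ_c) / [θ_c·(Y·k − k_d) − 1] = 67.7 × (1 + 0.106 × 9.13) / [9.13 × (0.439 × 5.54 − 0.106) − 1] = 133.2 / 20.24 = 6.583 mg/L.
The observed yield is Y_obs = Y/(1 + k_d·θ_c) = 0.439 / (1 + 0.106 × 9.13) = 0.439 / 1.968 = 0.2231 g VSS per g bCOD removed.
Mass of bCOD removed per day: Q(S₀ − S) = 3770 × 983.4 g/m³ = 3707 kg/d.
So the net sludge growth is P_X = 0.2231 × 3707 = 827.1 kg VSS/d.

P_X ≈ 827 kg VSS/d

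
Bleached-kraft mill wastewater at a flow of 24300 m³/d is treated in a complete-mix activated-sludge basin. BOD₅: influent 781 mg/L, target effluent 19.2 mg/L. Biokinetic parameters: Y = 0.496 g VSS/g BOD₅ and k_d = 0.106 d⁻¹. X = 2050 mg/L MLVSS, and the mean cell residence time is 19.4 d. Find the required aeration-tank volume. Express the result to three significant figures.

V ≈ 28400 m³

Rearranging the biomass balance for a CMAS with decay, V = Y·Q·ΔS·θ_c / [X·(1+k_d θ_c)] = 0.496 × 24300 × (781 − 19.2) × 19.4 / [2050 × (1 + 0.106 × 19.4)] = 1.78×10^8 / 6266 = 28429 m³.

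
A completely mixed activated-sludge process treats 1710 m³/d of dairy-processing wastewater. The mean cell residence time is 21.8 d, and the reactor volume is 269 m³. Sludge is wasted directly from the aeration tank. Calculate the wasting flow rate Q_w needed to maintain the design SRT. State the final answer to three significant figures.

With mixed-liquor wasting, θ_c = V/Q_w, so Q_w = V/θ_c = 269.0/21.8 = 12.34 m³/d.

Q_w ≈ 12.3 m³/d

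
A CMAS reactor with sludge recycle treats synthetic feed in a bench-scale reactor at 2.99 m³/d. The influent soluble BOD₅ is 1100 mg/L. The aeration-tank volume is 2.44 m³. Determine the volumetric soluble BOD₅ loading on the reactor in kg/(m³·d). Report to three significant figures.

L_v ≈ 1.35 kg soluble BOD₅/(m³·d)

L_v = Q S₀ / V = 2.99 × 1100 × 10⁻³ / 2.440 = 1.348 kg/(m³·d).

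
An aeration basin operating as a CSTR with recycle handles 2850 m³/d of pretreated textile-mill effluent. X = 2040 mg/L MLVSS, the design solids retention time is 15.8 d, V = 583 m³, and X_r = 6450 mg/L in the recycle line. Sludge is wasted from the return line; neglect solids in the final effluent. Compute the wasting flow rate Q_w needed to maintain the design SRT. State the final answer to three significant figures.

Q_w ≈ 11.7 m³/d

Wasting from the return line (neglecting effluent solids): Q_w = V·X / (θ_c·X_r) = 583.0 × 2040 / (15.8 × 6450) = 11.67 m³/d.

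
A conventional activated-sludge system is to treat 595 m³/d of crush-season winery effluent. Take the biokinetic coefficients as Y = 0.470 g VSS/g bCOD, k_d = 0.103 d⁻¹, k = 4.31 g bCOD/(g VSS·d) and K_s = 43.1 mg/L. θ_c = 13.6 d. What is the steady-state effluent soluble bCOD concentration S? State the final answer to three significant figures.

From the Monod/SRT balance for a CMAS, S = K_s·(1+k_d θ_c)/[θ_c·(Y k − k_d) − 1] = 43.1 × (1 + 0.103 × 13.6) / [13.6 × (0.470 × 4.31 − 0.103) − 1] = 103.5 / 25.15 = 4.115 mg/L.

S ≈ 4.11 mg/L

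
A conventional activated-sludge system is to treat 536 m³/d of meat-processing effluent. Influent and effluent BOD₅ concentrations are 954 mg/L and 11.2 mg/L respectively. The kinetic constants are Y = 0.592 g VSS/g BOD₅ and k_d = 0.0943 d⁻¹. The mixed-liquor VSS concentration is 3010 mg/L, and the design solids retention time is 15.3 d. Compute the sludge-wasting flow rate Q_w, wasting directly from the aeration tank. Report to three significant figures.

From the SRT design equation V = Y Q (S₀−S) θ_c / [X (1 + k_d θ_c)] = 0.592 × 536 × (954 − 11.2) × 15.3 / [3010 × (1 + 0.0943 × 15.3)] = 4.58×10^6 / 7353 = 622.5 m³.
With mixed-liquor wasting, θ_c = V/Q_w, so Q_w = V/θ_c = 622.5/15.3 = 40.69 m³/d.

Q_w ≈ 40.7 m³/d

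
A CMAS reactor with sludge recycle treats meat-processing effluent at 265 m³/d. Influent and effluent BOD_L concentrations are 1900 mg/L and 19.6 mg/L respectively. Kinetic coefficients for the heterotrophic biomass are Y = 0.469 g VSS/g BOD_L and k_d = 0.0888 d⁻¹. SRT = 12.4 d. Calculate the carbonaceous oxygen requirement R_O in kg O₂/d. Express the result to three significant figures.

The observed yield is Y_obs = Y/(1 + k_d·θ_c) = 0.469 / (1 + 0.0888 × 12.4) = 0.469 / 2.101 = 0.2232 g VSS per g BOD_L removed.
ΔS = 1900 − 19.6 = 1880 mg/L, so the substrate removal rate is 265 × 1880/1000 = 498.3 kg BOD_L/d.
Net sludge production P_X = 0.2232 × 498.3 = 111.2 kg VSS/d.
R_O = Q·(S₀ − S) − 1.42·P_X = 498.3 − 1.42 × 111.2 = 340.4 kg O₂/d.

R_O ≈ 340 kg O₂/d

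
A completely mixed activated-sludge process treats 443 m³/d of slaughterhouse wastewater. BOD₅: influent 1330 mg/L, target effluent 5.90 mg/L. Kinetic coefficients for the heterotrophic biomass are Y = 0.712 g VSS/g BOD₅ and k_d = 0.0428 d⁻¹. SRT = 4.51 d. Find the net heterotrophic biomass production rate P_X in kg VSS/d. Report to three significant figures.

Observed yield with endogenous decay: Y_obs = Y / (1 + k_d·θ_c) = 0.712 / (1 + 0.0428 × 4.51) = 0.712 / 1.193 = 0.5968 g VSS/g BOD₅.
Substrate removed = Q·(S₀ − S) = 443 m³/d × (1330 − 5.90) g/m³ = 5.87×10^5 g/d = 586.6 kg/d.
P_X = Y_obs · Q(S₀ − S) = 0.5968 × 586.6 = 350.1 kg VSS/d.

P_X ≈ 350 kg VSS/d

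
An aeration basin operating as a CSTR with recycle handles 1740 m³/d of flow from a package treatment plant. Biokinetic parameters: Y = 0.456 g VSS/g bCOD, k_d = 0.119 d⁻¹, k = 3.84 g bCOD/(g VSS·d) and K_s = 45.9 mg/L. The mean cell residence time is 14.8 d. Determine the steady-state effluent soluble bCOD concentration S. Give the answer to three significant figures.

S ≈ 5.47 mg/L

From the Monod/SRT balance for a CMAS, S = K_s·(1+k_d θ_c)/[θ_c·(Y k − k_d) − 1] = 45.9 × (1 + 0.119 × 14.8) / [14.8 × (0.456 × 3.84 − 0.119) − 1] = 126.7 / 23.15 = 5.474 mg/L.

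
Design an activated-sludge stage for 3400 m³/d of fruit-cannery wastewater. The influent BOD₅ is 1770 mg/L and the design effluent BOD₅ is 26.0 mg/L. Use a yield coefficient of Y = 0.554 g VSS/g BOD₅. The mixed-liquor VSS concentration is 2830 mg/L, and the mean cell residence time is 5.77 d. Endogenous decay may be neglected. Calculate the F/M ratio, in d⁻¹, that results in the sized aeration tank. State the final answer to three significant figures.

F/M ≈ 0.317 d⁻¹

V·X = Y·Q·ΔS·θ_c gives V = 0.554 × 3400 × (1770 − 26.0) × 5.77 / 2830 = 6698 m³.
F/M = applied load / biomass = Q·S₀/(V·X) = 3400 × 1770 / (6698 × 2830) = 0.3175 d⁻¹.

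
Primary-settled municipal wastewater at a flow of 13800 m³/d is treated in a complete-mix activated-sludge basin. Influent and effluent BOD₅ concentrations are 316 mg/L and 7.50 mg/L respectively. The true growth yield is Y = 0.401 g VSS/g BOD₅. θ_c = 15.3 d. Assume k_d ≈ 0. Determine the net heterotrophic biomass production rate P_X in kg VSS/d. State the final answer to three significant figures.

No decay correction is needed, so Y_obs = Y = 0.401.
Q·(S₀ − S) = 13800 × (316 − 7.50) × 10⁻³ = 4257 kg/d removed.
P_X = Y_obs · Q(S₀ − S) = 0.4010 × 4257 = 1707 kg VSS/d.

P_X ≈ 1710 kg VSS/d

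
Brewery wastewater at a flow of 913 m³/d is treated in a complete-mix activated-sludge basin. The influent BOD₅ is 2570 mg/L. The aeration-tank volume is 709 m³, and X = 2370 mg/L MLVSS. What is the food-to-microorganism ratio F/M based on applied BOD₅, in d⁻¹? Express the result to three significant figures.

F/M ≈ 1.40 d⁻¹

Food-to-microorganism ratio F/M = Q S₀ / (V X) = 913 × 2570 / (709.0 × 2370) = 1.396 d⁻¹.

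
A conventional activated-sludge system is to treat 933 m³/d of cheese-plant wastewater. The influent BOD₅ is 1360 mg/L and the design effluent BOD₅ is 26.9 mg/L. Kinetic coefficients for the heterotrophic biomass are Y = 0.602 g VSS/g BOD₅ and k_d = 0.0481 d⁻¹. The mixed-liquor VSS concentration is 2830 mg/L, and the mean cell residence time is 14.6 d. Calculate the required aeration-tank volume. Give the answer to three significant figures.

V ≈ 2270 m³

Steady-state biomass mass balance: V·X·(1 + k_d·θ_c) = Y·Q·(S₀ − S)·θ_c, so V = 0.602 × 933 × (1360 − 26.9) × 14.6 / [2830 × (1 + 0.0481 × 14.6)] = 1.09×10^7 / 4817 = 2269 m³.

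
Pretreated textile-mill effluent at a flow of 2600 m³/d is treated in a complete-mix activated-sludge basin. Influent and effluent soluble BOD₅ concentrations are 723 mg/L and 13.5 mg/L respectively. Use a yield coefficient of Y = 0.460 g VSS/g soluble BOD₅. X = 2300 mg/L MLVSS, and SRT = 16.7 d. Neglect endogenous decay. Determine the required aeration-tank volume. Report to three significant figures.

With k_d = 0 the design equation reduces to V = Y Q (S₀−S) θ_c / X = 0.460 × 2600 × (723 − 13.5) × 16.7 / 2300 = 6161 m³.

V ≈ 6160 m³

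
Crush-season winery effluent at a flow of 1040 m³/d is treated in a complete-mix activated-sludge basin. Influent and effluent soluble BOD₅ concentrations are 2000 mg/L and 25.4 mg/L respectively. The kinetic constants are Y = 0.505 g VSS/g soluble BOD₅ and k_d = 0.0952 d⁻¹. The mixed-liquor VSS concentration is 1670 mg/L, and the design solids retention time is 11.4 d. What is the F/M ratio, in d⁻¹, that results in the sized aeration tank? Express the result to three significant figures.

Rearranging the biomass balance for a CMAS with decay, V = Y·Q·ΔS·θ_c / [X·(1+k_d θ_c)] = 0.505 × 1040 × (2000 − 25.4) × 11.4 / [1670 × (1 + 0.0952 × 11.4)] = 1.18×10^7 / 3482 = 3395 m³.
Food-to-microorganism ratio F/M = Q S₀ / (V X) = 1040 × 2000 / (3395 × 1670) = 0.3669 d⁻¹.

F/M ≈ 0.367 d⁻¹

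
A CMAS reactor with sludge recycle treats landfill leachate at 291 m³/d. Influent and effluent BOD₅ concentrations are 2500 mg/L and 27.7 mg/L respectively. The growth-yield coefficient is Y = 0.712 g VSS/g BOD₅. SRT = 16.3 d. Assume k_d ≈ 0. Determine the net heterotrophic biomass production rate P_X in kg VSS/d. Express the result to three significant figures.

P_X ≈ 512 kg VSS/d

With endogenous decay neglected, the observed yield equals the true yield: Y_obs = Y = 0.712 g VSS/g BOD₅.
Mass of BOD₅ removed per day: Q(S₀ − S) = 291 × 2472 g/m³ = 719.4 kg/d.
Biomass produced: P_X = Y_obs·Q·ΔS = 0.7120 × 719.4 ≈ 512.2 kg VSS/d.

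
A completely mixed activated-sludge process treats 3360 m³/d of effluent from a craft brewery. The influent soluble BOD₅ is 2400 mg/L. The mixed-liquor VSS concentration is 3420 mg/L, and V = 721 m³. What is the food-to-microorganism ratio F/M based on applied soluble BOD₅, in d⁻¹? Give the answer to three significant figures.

Food-to-microorganism ratio F/M = Q S₀ / (V X) = 3360 × 2400 / (721.0 × 3420) = 3.270 d⁻¹.

F/M ≈ 3.27 d⁻¹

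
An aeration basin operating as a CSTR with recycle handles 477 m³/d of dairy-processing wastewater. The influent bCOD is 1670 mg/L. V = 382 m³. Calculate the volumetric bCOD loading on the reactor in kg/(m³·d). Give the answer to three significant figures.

L_v ≈ 2.09 kg bCOD/(m³·d)

Applied bCOD load per unit volume = Q·S₀/V = (477 × 1670/1000)/382.0 = 2.085 kg bCOD·m⁻³·d⁻¹.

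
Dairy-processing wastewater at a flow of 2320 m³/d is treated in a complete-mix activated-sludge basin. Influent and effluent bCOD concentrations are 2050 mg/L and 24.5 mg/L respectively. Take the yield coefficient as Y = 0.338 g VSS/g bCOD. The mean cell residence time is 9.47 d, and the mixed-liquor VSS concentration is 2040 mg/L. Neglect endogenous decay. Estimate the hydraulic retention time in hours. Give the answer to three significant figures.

τ ≈ 76.3 h

Biomass mass balance (decay neglected): V·X = Y·Q·(S₀ − S)·θ_c, so V = 0.338 × 2320 × (2050 − 24.5) × 9.47 / 2040 = 7373 m³.
τ = V/Q = 7373/2320 = 3.178 d, or 76.27 h.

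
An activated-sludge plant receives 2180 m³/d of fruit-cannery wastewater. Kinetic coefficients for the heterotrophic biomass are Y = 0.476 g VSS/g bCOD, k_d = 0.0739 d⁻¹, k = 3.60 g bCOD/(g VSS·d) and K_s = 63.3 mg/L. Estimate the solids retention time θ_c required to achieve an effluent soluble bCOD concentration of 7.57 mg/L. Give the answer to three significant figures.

Specific growth rate at S = 7.57 mg/L: μ = YkS/(K_s+S) = 0.476·3.60·7.57/(63.3+7.57) = 0.1830 d⁻¹.
1/θ_c = 0.1830 − 0.0739 = 0.1091 d⁻¹, so θ_c = 9.163 d.

θ_c ≈ 9.16 d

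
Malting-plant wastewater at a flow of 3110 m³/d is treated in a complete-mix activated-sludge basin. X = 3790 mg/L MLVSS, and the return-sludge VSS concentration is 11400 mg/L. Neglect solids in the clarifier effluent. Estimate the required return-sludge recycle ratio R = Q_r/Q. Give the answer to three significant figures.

R ≈ 0.498

Mass balance around the secondary clarifier (neglecting effluent solids): R = X / (X_r − X) = 3790 / (11400 − 3790) = 0.4980.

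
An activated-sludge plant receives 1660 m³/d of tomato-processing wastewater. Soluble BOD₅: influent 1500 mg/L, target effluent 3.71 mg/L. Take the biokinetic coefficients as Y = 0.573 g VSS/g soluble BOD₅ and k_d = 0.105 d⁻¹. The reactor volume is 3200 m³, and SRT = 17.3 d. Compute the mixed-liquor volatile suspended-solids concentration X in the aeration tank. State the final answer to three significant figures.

X ≈ 2730 mg/L

From V·X·(1 + k_d·θ_c) = Y·Q·(S₀ − S)·θ_c: X = 0.573 × 1660 × (1500 − 3.71) × 17.3 / [3200 × (1 + 0.105 × 17.3)] = 2732 mg/L.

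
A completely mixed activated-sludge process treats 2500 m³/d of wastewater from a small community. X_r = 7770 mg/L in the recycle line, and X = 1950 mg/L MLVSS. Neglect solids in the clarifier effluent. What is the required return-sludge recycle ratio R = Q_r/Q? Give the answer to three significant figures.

R ≈ 0.335

Solids balance on the clarifier gives (1+R)X = R·X_r, so R = X/(X_r − X) = 1950 / (7770 − 1950) = 0.3351.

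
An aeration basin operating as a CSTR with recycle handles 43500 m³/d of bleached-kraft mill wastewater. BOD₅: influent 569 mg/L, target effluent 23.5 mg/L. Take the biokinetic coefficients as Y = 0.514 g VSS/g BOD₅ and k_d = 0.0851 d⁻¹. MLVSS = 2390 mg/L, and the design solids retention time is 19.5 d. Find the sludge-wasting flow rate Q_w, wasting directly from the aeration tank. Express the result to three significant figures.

Steady-state biomass mass balance: V·X·(1 + k_d·θ_c) = Y·Q·(S₀ − S)·θ_c, so V = 0.514 × 43500 × (569 − 23.5) × 19.5 / [2390 × (1 + 0.0851 × 19.5)] = 2.38×10^8 / 6356 = 37419 m³.
Wasting from the aeration tank: Q_w = V / θ_c = 37419 / 19.5 = 1919 m³/d.

Q_w ≈ 1920 m³/d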